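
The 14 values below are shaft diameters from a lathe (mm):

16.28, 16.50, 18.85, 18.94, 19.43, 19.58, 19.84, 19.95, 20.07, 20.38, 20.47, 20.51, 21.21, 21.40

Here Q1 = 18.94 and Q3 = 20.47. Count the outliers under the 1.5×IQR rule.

2

IQR = 1.53; fences at 18.94 − 2.295 = 16.645 and 20.47 + 2.295 = 22.765.
Outside the cutoffs: 16.28, 16.50.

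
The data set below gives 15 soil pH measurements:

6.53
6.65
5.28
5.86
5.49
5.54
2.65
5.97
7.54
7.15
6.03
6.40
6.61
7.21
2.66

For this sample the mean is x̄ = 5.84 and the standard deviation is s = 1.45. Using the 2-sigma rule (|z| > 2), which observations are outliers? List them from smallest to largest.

2.65, 2.66

Cutoffs at x̄ ± 2s: 5.84 ± 2·1.45 = [2.94, 8.74].
2.65: z = -2.20, |z| > 2 → outlier.
2.66: z = -2.19, |z| > 2 → outlier.
Every other value lies within [2.94, 8.74].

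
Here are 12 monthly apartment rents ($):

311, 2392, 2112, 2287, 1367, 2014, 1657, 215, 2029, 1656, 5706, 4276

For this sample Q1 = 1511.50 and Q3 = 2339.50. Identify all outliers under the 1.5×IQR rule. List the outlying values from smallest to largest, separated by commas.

IQR = Q3 − Q1 = 2339.50 − 1511.50 = 828.00.
Lower fence = Q1 − 1.5·IQR = 1511.50 − 1242.00 = 269.50.
Upper fence = Q3 + 1.5·IQR = 2339.50 + 1242.00 = 3581.50.
215 < 269.50 → outlier.
4276 > 3581.50 → outlier.
5706 > 3581.50 → outlier.
All remaining values lie within [269.50, 3581.50].

215, 4276, 5706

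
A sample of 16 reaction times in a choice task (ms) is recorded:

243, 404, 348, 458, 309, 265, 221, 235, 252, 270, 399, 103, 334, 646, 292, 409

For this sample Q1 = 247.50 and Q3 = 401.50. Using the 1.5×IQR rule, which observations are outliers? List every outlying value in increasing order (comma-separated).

646

IQR = Q3 − Q1 = 401.50 − 247.50 = 154.00.
Lower fence = Q1 − 1.5·IQR = 247.50 − 231.00 = 16.50.
Upper fence = Q3 + 1.5·IQR = 401.50 + 231.00 = 632.50.
646 > 632.50 → outlier.
All remaining values lie within [16.50, 632.50].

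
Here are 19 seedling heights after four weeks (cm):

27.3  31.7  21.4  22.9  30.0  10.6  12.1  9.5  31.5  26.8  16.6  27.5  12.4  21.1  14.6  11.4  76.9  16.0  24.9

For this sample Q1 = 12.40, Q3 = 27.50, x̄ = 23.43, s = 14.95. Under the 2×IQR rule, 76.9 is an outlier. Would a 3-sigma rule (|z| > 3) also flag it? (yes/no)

z = (76.9 − 23.43) / 14.95 = 3.58.
|z| = 3.58 > 3.

yes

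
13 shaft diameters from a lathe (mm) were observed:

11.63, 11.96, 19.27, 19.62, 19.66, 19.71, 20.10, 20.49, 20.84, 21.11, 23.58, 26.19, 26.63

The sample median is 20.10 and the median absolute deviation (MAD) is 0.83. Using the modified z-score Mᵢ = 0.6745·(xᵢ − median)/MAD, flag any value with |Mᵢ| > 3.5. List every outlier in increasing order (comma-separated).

11.63, 11.96, 26.19, 26.63

|Mᵢ| > 3.5 ⇔ |xᵢ − 20.10| > 3.5·0.83/0.6745 = 4.31.
So outliers lie outside [15.79, 24.41].
11.63: M = -6.88 → outlier.
11.96: M = -6.61 → outlier.
26.19: M = 4.95 → outlier.
26.63: M = 5.31 → outlier.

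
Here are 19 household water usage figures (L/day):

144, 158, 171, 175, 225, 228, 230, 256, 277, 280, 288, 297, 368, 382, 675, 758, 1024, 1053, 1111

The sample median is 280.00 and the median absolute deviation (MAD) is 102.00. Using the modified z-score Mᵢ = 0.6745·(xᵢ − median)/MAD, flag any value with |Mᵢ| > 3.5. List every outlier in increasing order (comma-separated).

1024, 1053, 1111

|Mᵢ| > 3.5 ⇔ |xᵢ − 280.00| > 3.5·102.00/0.6745 = 529.28.
So outliers lie outside [-249.28, 809.28].
1024: M = 4.92 → outlier.
1053: M = 5.11 → outlier.
1111: M = 5.50 → outlier.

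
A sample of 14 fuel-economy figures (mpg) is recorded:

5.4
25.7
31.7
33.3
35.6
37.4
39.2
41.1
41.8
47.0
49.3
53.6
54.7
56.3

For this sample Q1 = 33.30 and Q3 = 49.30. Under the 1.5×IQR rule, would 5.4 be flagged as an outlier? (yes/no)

IQR = Q3 − Q1 = 49.30 − 33.30 = 16.00.
Lower fence = Q1 − 1.5·IQR = 33.30 − 24.00 = 9.30.
Upper fence = Q3 + 1.5·IQR = 49.30 + 24.00 = 73.30.
5.4 lies below the lower fence.

yes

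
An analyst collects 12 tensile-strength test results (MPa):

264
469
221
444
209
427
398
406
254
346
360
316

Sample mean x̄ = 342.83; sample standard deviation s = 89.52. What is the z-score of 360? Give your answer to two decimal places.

z = (360 − 342.83) / 89.52 = 0.19.

0.19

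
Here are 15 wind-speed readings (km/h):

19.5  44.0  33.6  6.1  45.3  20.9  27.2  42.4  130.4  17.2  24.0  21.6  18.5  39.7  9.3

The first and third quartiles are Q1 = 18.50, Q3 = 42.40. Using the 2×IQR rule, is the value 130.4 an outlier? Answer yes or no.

IQR = Q3 − Q1 = 42.40 − 18.50 = 23.90.
Lower fence = Q1 − 2·IQR = 18.50 − 47.80 = -29.30.
Upper fence = Q3 + 2·IQR = 42.40 + 47.80 = 90.20.
130.4 lies above the upper fence.

yes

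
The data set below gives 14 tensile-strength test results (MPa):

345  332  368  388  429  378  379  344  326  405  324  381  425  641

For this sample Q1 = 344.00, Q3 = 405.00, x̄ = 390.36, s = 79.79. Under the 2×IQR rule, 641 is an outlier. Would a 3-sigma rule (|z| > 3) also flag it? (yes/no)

z = (641 − 390.36) / 79.79 = 3.14.
|z| = 3.14 > 3.

yes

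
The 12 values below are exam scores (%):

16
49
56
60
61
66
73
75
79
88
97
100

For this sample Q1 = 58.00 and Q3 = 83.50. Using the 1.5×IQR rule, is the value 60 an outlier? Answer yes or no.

no

IQR = Q3 − Q1 = 83.50 − 58.00 = 25.50.
Lower fence = Q1 − 1.5·IQR = 58.00 − 38.25 = 19.75.
Upper fence = Q3 + 1.5·IQR = 83.50 + 38.25 = 121.75.
60 lies within [19.75, 121.75].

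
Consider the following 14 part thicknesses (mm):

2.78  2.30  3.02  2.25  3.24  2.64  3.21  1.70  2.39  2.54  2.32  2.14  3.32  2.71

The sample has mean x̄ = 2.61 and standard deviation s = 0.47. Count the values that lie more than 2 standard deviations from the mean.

Cutoffs: x̄ ± 2s = [1.67, 3.55].
Every value lies within the cutoffs.

0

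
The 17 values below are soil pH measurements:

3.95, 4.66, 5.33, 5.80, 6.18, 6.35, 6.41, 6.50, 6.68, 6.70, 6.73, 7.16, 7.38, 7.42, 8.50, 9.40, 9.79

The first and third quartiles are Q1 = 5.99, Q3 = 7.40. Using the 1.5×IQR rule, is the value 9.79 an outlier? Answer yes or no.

yes

IQR = Q3 − Q1 = 7.40 − 5.99 = 1.41.
Lower fence = Q1 − 1.5·IQR = 5.99 − 2.115 = 3.875.
Upper fence = Q3 + 1.5·IQR = 7.40 + 2.115 = 9.515.
9.79 lies above the upper fence.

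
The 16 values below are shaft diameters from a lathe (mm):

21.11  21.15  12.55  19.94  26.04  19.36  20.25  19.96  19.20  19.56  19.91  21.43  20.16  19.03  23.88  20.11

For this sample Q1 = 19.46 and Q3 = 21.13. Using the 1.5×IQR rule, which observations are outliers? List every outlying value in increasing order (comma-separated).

IQR = Q3 − Q1 = 21.13 − 19.46 = 1.67.
Lower fence = Q1 − 1.5·IQR = 19.46 − 2.505 = 16.955.
Upper fence = Q3 + 1.5·IQR = 21.13 + 2.505 = 23.635.
12.55 < 16.955 → outlier.
23.88 > 23.635 → outlier.
26.04 > 23.635 → outlier.
All remaining values lie within [16.955, 23.635].

12.55, 23.88, 26.04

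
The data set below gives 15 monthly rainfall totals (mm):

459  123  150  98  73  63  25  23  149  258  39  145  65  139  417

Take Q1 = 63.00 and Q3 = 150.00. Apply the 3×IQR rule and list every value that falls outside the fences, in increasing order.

IQR = Q3 − Q1 = 150.00 − 63.00 = 87.00.
Lower fence = Q1 − 3·IQR = 63.00 − 261.00 = -198.00.
Upper fence = Q3 + 3·IQR = 150.00 + 261.00 = 411.00.
417 > 411.00 → outlier.
459 > 411.00 → outlier.
All remaining values lie within [-198.00, 411.00].

417, 459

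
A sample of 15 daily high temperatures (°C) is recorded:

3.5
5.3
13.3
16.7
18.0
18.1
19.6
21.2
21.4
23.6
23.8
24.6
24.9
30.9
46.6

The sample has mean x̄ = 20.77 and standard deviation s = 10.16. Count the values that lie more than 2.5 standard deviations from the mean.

Cutoffs: x̄ ± 2.5s = [-4.63, 46.17].
Outside the cutoffs: 46.6.

1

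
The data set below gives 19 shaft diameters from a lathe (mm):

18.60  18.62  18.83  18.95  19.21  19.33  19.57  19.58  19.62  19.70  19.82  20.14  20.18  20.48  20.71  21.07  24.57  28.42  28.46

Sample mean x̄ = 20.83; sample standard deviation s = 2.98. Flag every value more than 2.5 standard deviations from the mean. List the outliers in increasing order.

28.42, 28.46

Cutoffs at x̄ ± 2.5s: 20.83 ± 2.5·2.98 = [13.38, 28.28].
28.42: z = 2.55, |z| > 2.5 → outlier.
28.46: z = 2.56, |z| > 2.5 → outlier.
Every other value lies within [13.38, 28.28].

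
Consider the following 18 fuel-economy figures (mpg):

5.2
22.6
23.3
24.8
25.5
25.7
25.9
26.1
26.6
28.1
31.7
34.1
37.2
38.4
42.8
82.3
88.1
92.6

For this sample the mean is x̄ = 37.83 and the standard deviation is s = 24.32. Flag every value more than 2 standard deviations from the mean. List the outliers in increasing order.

88.1, 92.6

Cutoffs at x̄ ± 2s: 37.83 ± 2·24.32 = [-10.81, 86.47].
88.1: z = 2.07, |z| > 2 → outlier.
92.6: z = 2.25, |z| > 2 → outlier.
Every other value lies within [-10.81, 86.47].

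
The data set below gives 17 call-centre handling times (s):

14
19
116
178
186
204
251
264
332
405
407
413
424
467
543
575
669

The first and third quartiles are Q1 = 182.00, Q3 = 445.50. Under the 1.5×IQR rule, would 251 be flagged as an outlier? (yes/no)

IQR = Q3 − Q1 = 445.50 − 182.00 = 263.50.
Lower fence = Q1 − 1.5·IQR = 182.00 − 395.25 = -213.25.
Upper fence = Q3 + 1.5·IQR = 445.50 + 395.25 = 840.75.
251 lies within [-213.25, 840.75].

no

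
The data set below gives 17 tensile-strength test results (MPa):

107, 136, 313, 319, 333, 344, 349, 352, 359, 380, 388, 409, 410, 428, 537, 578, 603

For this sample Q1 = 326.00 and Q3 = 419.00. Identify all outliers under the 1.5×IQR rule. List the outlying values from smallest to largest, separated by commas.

107, 136, 578, 603

IQR = Q3 − Q1 = 419.00 − 326.00 = 93.00.
Lower fence = Q1 − 1.5·IQR = 326.00 − 139.50 = 186.50.
Upper fence = Q3 + 1.5·IQR = 419.00 + 139.50 = 558.50.
107 < 186.50 → outlier.
136 < 186.50 → outlier.
578 > 558.50 → outlier.
603 > 558.50 → outlier.
All remaining values lie within [186.50, 558.50].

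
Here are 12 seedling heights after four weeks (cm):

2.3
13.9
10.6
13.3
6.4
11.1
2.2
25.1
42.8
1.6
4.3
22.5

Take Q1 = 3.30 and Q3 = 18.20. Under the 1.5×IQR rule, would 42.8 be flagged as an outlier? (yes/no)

IQR = Q3 − Q1 = 18.20 − 3.30 = 14.90.
Lower fence = Q1 − 1.5·IQR = 3.30 − 22.35 = -19.05.
Upper fence = Q3 + 1.5·IQR = 18.20 + 22.35 = 40.55.
42.8 lies above the upper fence.

yes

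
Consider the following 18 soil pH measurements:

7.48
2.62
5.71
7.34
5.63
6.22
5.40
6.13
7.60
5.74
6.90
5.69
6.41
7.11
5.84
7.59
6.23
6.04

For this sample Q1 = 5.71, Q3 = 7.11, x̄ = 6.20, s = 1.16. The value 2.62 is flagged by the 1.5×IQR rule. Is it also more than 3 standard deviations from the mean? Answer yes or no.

z = (2.62 − 6.20) / 1.16 = -3.09.
|z| = 3.09 > 3.

yes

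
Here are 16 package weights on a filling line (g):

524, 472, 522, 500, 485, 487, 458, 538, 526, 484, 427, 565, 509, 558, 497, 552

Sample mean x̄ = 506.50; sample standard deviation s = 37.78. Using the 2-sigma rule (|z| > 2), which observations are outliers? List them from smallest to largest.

427

Cutoffs at x̄ ± 2s: 506.50 ± 2·37.78 = [430.94, 582.06].
427: z = -2.10, |z| > 2 → outlier.
Every other value lies within [430.94, 582.06].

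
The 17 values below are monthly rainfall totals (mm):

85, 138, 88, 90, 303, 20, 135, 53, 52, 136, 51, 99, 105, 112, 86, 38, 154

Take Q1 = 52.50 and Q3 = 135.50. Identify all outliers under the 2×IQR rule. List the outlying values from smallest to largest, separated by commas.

303

IQR = Q3 − Q1 = 135.50 − 52.50 = 83.00.
Lower fence = Q1 − 2·IQR = 52.50 − 166.00 = -113.50.
Upper fence = Q3 + 2·IQR = 135.50 + 166.00 = 301.50.
303 > 301.50 → outlier.
All remaining values lie within [-113.50, 301.50].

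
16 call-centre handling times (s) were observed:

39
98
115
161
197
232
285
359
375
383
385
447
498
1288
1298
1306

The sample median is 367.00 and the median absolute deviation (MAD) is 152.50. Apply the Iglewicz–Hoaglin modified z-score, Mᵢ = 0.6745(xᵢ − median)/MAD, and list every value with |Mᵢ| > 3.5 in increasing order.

1288, 1298, 1306

|Mᵢ| > 3.5 ⇔ |xᵢ − 367.00| > 3.5·152.50/0.6745 = 791.33.
So outliers lie outside [-424.33, 1158.33].
1288: M = 4.07 → outlier.
1298: M = 4.12 → outlier.
1306: M = 4.15 → outlier.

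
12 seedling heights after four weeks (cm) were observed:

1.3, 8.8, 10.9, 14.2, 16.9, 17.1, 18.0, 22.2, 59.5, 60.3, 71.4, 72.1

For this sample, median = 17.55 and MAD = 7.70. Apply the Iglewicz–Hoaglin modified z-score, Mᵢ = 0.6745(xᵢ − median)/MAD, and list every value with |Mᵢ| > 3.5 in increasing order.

59.5, 60.3, 71.4, 72.1

|Mᵢ| > 3.5 ⇔ |xᵢ − 17.55| > 3.5·7.70/0.6745 = 39.96.
So outliers lie outside [-22.41, 57.51].
59.5: M = 3.67 → outlier.
60.3: M = 3.74 → outlier.
71.4: M = 4.72 → outlier.
72.1: M = 4.78 → outlier.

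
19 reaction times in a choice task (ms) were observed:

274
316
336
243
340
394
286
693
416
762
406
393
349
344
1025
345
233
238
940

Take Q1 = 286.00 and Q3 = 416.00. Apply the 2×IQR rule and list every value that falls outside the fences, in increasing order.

693, 762, 940, 1025

IQR = Q3 − Q1 = 416.00 − 286.00 = 130.00.
Lower fence = Q1 − 2·IQR = 286.00 − 260.00 = 26.00.
Upper fence = Q3 + 2·IQR = 416.00 + 260.00 = 676.00.
693 > 676.00 → outlier.
762 > 676.00 → outlier.
940 > 676.00 → outlier.
1025 > 676.00 → outlier.
All remaining values lie within [26.00, 676.00].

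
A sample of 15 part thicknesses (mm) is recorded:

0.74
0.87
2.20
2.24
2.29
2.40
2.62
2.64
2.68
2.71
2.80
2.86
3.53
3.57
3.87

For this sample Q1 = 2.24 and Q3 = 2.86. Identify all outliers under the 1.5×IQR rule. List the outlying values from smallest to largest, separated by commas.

IQR = Q3 − Q1 = 2.86 − 2.24 = 0.62.
Lower fence = Q1 − 1.5·IQR = 2.24 − 0.93 = 1.31.
Upper fence = Q3 + 1.5·IQR = 2.86 + 0.93 = 3.79.
0.74 < 1.31 → outlier.
0.87 < 1.31 → outlier.
3.87 > 3.79 → outlier.
All remaining values lie within [1.31, 3.79].

0.74, 0.87, 3.87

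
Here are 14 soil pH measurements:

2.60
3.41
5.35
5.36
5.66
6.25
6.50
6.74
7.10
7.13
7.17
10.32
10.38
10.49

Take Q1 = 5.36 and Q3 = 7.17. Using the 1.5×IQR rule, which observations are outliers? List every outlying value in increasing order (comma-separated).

2.60, 10.32, 10.38, 10.49

IQR = Q3 − Q1 = 7.17 − 5.36 = 1.81.
Lower fence = Q1 − 1.5·IQR = 5.36 − 2.715 = 2.645.
Upper fence = Q3 + 1.5·IQR = 7.17 + 2.715 = 9.885.
2.60 < 2.645 → outlier.
10.32 > 9.885 → outlier.
10.38 > 9.885 → outlier.
10.49 > 9.885 → outlier.
All remaining values lie within [2.645, 9.885].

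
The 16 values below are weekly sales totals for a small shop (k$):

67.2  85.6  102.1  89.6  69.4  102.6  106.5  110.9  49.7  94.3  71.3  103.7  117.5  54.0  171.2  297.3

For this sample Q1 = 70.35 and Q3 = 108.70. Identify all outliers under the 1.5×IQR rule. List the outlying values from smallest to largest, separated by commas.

IQR = Q3 − Q1 = 108.70 − 70.35 = 38.35.
Lower fence = Q1 − 1.5·IQR = 70.35 − 57.525 = 12.825.
Upper fence = Q3 + 1.5·IQR = 108.70 + 57.525 = 166.225.
171.2 > 166.225 → outlier.
297.3 > 166.225 → outlier.
All remaining values lie within [12.825, 166.225].

171.2, 297.3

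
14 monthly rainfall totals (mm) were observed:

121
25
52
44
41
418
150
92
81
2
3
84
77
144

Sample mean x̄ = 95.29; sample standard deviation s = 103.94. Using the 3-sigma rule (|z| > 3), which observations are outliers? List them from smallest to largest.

418

Cutoffs at x̄ ± 3s: 95.29 ± 3·103.94 = [-216.53, 407.11].
418: z = 3.10, |z| > 3 → outlier.
Every other value lies within [-216.53, 407.11].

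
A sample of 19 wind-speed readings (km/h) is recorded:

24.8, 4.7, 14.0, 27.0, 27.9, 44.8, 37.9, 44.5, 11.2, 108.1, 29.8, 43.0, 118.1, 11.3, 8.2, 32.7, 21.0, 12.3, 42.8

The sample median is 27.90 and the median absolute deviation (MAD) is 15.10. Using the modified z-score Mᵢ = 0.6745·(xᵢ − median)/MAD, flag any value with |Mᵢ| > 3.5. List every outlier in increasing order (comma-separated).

108.1, 118.1

|Mᵢ| > 3.5 ⇔ |xᵢ − 27.90| > 3.5·15.10/0.6745 = 78.35.
So outliers lie outside [-50.45, 106.25].
108.1: M = 3.58 → outlier.
118.1: M = 4.03 → outlier.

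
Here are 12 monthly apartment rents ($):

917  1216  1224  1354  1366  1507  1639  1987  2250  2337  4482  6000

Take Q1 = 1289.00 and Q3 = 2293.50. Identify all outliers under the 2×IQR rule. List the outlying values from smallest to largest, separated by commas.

IQR = Q3 − Q1 = 2293.50 − 1289.00 = 1004.50.
Lower fence = Q1 − 2·IQR = 1289.00 − 2009.00 = -720.00.
Upper fence = Q3 + 2·IQR = 2293.50 + 2009.00 = 4302.50.
4482 > 4302.50 → outlier.
6000 > 4302.50 → outlier.
All remaining values lie within [-720.00, 4302.50].

4482, 6000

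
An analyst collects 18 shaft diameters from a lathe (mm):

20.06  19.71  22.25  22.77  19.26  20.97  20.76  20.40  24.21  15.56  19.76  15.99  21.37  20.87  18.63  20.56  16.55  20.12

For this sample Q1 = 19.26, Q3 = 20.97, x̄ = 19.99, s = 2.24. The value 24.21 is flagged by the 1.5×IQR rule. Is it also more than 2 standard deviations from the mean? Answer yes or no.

z = (24.21 − 19.99) / 2.24 = 1.88.
|z| = 1.88 ≤ 2.

no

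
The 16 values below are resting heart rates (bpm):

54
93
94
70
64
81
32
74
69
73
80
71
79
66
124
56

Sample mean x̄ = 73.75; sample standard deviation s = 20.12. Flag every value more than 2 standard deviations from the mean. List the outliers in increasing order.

Cutoffs at x̄ ± 2s: 73.75 ± 2·20.12 = [33.51, 113.99].
32: z = -2.08, |z| > 2 → outlier.
124: z = 2.50, |z| > 2 → outlier.
Every other value lies within [33.51, 113.99].

32, 124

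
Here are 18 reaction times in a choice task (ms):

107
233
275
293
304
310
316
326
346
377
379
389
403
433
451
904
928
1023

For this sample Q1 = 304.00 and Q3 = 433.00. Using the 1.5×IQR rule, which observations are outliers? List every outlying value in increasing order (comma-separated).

107, 904, 928, 1023

IQR = Q3 − Q1 = 433.00 − 304.00 = 129.00.
Lower fence = Q1 − 1.5·IQR = 304.00 − 193.50 = 110.50.
Upper fence = Q3 + 1.5·IQR = 433.00 + 193.50 = 626.50.
107 < 110.50 → outlier.
904 > 626.50 → outlier.
928 > 626.50 → outlier.
1023 > 626.50 → outlier.
All remaining values lie within [110.50, 626.50].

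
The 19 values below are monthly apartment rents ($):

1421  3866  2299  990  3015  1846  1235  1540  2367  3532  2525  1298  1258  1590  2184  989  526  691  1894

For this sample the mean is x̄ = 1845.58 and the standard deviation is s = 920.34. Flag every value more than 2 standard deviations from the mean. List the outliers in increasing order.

3866

Cutoffs at x̄ ± 2s: 1845.58 ± 2·920.34 = [4.90, 3686.26].
3866: z = 2.20, |z| > 2 → outlier.
Every other value lies within [4.90, 3686.26].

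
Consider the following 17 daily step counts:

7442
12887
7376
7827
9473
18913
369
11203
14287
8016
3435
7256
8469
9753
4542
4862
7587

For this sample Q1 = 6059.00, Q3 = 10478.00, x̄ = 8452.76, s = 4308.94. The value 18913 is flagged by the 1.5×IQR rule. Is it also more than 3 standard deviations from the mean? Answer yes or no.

z = (18913 − 8452.76) / 4308.94 = 2.43.
|z| = 2.43 ≤ 3.

no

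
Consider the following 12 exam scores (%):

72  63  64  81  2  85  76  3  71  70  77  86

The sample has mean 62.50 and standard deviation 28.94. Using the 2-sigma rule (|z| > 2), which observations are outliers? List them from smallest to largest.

2, 3

Cutoffs at x̄ ± 2s: 62.50 ± 2·28.94 = [4.62, 120.38].
2: z = -2.09, |z| > 2 → outlier.
3: z = -2.06, |z| > 2 → outlier.
Every other value lies within [4.62, 120.38].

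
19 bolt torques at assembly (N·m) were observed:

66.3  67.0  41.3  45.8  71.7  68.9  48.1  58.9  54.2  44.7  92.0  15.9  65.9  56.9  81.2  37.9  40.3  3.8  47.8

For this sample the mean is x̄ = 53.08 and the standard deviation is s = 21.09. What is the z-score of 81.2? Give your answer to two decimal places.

1.33

z = (81.2 − 53.08) / 21.09 = 1.33.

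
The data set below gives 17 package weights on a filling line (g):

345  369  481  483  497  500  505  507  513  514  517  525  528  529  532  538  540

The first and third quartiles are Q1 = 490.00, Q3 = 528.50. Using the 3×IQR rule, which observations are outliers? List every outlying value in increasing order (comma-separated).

345, 369

IQR = Q3 − Q1 = 528.50 − 490.00 = 38.50.
Lower fence = Q1 − 3·IQR = 490.00 − 115.50 = 374.50.
Upper fence = Q3 + 3·IQR = 528.50 + 115.50 = 644.00.
345 < 374.50 → outlier.
369 < 374.50 → outlier.
All remaining values lie within [374.50, 644.00].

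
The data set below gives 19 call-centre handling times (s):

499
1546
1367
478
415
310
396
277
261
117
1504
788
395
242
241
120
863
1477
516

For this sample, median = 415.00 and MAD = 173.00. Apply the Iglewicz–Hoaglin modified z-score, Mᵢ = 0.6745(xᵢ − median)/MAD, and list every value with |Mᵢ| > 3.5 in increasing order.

1367, 1477, 1504, 1546

|Mᵢ| > 3.5 ⇔ |xᵢ − 415.00| > 3.5·173.00/0.6745 = 897.70.
So outliers lie outside [-482.70, 1312.70].
1367: M = 3.71 → outlier.
1477: M = 4.14 → outlier.
1504: M = 4.25 → outlier.
1546: M = 4.41 → outlier.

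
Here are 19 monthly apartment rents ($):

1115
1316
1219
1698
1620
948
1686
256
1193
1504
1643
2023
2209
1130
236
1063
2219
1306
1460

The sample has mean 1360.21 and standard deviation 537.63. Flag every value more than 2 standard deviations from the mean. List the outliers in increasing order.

236, 256

Cutoffs at x̄ ± 2s: 1360.21 ± 2·537.63 = [284.95, 2435.47].
236: z = -2.09, |z| > 2 → outlier.
256: z = -2.05, |z| > 2 → outlier.
Every other value lies within [284.95, 2435.47].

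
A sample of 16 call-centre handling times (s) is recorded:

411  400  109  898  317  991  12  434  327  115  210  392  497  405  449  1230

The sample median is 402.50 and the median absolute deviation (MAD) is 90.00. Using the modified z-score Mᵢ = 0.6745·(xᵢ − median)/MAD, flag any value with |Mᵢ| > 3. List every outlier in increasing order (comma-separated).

|Mᵢ| > 3 ⇔ |xᵢ − 402.50| > 3·90.00/0.6745 = 400.30.
So outliers lie outside [2.20, 802.80].
898: M = 3.71 → outlier.
991: M = 4.41 → outlier.
1230: M = 6.20 → outlier.

898, 991, 1230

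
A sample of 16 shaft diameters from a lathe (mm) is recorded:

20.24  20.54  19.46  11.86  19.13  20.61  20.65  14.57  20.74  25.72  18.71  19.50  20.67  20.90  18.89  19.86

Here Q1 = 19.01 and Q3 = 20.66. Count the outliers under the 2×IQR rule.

3

IQR = 1.65; fences at 19.01 − 3.30 = 15.71 and 20.66 + 3.30 = 23.96.
Outside the cutoffs: 11.86, 14.57, 25.72.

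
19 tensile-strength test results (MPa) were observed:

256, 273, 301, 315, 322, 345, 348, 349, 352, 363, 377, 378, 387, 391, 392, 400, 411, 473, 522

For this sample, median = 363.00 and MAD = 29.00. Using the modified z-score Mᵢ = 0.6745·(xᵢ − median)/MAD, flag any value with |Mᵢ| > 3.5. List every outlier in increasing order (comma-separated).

522

|Mᵢ| > 3.5 ⇔ |xᵢ − 363.00| > 3.5·29.00/0.6745 = 150.48.
So outliers lie outside [212.52, 513.48].
522: M = 3.70 → outlier.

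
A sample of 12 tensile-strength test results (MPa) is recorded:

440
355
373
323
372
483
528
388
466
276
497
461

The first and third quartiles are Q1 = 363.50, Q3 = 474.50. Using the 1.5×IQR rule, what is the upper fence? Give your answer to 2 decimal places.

641.00

IQR = Q3 − Q1 = 474.50 − 363.50 = 111.00.
Lower fence = Q1 − 1.5·IQR = 363.50 − 166.50 = 197.00.
Upper fence = Q3 + 1.5·IQR = 474.50 + 166.50 = 641.00.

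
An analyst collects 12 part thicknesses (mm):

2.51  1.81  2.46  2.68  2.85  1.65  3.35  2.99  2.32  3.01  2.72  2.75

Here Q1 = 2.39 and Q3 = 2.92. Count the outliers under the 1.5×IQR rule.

0

IQR = 0.53; fences at 2.39 − 0.795 = 1.595 and 2.92 + 0.795 = 3.715.
Every value lies within the cutoffs.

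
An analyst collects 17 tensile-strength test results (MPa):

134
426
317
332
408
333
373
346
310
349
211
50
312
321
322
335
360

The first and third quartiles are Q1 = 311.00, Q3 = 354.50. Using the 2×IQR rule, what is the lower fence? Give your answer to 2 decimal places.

IQR = Q3 − Q1 = 354.50 − 311.00 = 43.50.
Lower fence = Q1 − 2·IQR = 311.00 − 87.00 = 224.00.
Upper fence = Q3 + 2·IQR = 354.50 + 87.00 = 441.50.

224.00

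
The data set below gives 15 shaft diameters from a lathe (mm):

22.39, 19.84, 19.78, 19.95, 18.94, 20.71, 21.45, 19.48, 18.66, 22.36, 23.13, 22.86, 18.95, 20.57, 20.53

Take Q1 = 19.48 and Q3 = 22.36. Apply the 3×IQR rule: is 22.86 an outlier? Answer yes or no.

IQR = Q3 − Q1 = 22.36 − 19.48 = 2.88.
Lower fence = Q1 − 3·IQR = 19.48 − 8.64 = 10.84.
Upper fence = Q3 + 3·IQR = 22.36 + 8.64 = 31.00.
22.86 lies within [10.84, 31.00].

no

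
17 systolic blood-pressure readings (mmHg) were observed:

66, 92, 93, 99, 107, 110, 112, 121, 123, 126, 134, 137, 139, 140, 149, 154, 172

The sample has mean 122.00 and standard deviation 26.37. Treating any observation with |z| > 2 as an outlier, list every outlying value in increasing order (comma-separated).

66

Cutoffs at x̄ ± 2s: 122.00 ± 2·26.37 = [69.26, 174.74].
66: z = -2.12, |z| > 2 → outlier.
Every other value lies within [69.26, 174.74].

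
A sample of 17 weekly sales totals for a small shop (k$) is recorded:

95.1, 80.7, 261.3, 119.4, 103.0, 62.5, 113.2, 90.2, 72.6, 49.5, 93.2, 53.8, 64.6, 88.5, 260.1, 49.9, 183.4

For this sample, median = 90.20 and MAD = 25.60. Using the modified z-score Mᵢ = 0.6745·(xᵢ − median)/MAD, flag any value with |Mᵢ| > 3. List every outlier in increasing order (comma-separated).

260.1, 261.3

|Mᵢ| > 3 ⇔ |xᵢ − 90.20| > 3·25.60/0.6745 = 113.86.
So outliers lie outside [-23.66, 204.06].
260.1: M = 4.48 → outlier.
261.3: M = 4.51 → outlier.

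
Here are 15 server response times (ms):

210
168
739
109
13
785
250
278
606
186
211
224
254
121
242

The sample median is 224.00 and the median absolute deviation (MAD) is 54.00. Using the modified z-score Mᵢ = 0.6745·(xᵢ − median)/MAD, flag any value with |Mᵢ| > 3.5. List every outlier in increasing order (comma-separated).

606, 739, 785

|Mᵢ| > 3.5 ⇔ |xᵢ − 224.00| > 3.5·54.00/0.6745 = 280.21.
So outliers lie outside [-56.21, 504.21].
606: M = 4.77 → outlier.
739: M = 6.43 → outlier.
785: M = 7.01 → outlier.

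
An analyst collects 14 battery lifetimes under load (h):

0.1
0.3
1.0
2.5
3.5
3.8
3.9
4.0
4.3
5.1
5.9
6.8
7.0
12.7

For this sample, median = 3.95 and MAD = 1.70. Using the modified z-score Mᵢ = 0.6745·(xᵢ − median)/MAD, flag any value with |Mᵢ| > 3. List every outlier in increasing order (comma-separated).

12.7

|Mᵢ| > 3 ⇔ |xᵢ − 3.95| > 3·1.70/0.6745 = 7.56.
So outliers lie outside [-3.61, 11.51].
12.7: M = 3.47 → outlier.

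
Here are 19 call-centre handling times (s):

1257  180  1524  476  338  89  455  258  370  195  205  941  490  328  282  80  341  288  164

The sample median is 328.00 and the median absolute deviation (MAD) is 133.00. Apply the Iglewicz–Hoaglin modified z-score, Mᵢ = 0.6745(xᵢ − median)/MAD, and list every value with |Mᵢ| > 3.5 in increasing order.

|Mᵢ| > 3.5 ⇔ |xᵢ − 328.00| > 3.5·133.00/0.6745 = 690.14.
So outliers lie outside [-362.14, 1018.14].
1257: M = 4.71 → outlier.
1524: M = 6.07 → outlier.

1257, 1524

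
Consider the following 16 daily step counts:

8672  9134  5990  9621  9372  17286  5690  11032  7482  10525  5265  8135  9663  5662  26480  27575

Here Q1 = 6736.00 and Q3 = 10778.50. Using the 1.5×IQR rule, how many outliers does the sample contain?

IQR = 4042.50; fences at 6736.00 − 6063.75 = 672.25 and 10778.50 + 6063.75 = 16842.25.
Outside the cutoffs: 17286, 26480, 27575.

3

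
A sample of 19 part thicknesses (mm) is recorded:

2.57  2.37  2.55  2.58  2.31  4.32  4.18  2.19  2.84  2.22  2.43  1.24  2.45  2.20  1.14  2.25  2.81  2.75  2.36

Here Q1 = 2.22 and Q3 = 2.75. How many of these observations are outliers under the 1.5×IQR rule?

IQR = 0.53; fences at 2.22 − 0.795 = 1.425 and 2.75 + 0.795 = 3.545.
Outside the cutoffs: 1.14, 1.24, 4.18, 4.32.

4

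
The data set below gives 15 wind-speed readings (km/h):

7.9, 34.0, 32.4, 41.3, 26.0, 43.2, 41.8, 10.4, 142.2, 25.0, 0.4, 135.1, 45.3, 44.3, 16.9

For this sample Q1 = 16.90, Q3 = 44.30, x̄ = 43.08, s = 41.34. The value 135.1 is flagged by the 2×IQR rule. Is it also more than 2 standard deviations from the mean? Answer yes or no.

yes

z = (135.1 − 43.08) / 41.34 = 2.23.
|z| = 2.23 > 2.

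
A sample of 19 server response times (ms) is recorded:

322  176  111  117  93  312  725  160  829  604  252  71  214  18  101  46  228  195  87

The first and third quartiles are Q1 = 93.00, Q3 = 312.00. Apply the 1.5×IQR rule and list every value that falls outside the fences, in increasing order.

725, 829

IQR = Q3 − Q1 = 312.00 − 93.00 = 219.00.
Lower fence = Q1 − 1.5·IQR = 93.00 − 328.50 = -235.50.
Upper fence = Q3 + 1.5·IQR = 312.00 + 328.50 = 640.50.
725 > 640.50 → outlier.
829 > 640.50 → outlier.
All remaining values lie within [-235.50, 640.50].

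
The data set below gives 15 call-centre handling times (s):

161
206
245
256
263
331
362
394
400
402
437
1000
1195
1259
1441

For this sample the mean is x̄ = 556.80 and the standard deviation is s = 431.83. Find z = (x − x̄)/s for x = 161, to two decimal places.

-0.92

z = (161 − 556.80) / 431.83 = -0.92.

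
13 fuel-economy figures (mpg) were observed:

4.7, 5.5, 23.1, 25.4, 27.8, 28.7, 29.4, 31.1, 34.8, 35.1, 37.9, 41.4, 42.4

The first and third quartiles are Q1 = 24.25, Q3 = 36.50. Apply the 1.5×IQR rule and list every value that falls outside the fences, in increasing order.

4.7, 5.5

IQR = Q3 − Q1 = 36.50 − 24.25 = 12.25.
Lower fence = Q1 − 1.5·IQR = 24.25 − 18.375 = 5.875.
Upper fence = Q3 + 1.5·IQR = 36.50 + 18.375 = 54.875.
4.7 < 5.875 → outlier.
5.5 < 5.875 → outlier.
All remaining values lie within [5.875, 54.875].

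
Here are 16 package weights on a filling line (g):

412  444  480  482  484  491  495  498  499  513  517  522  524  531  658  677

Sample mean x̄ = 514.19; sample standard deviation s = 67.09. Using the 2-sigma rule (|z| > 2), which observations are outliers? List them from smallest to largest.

658, 677

Cutoffs at x̄ ± 2s: 514.19 ± 2·67.09 = [380.01, 648.37].
658: z = 2.14, |z| > 2 → outlier.
677: z = 2.43, |z| > 2 → outlier.
Every other value lies within [380.01, 648.37].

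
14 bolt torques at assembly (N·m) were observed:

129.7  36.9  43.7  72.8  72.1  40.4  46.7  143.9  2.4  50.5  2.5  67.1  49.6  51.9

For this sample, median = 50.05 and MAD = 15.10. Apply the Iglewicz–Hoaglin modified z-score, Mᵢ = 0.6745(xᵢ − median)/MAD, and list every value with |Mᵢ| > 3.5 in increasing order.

129.7, 143.9

|Mᵢ| > 3.5 ⇔ |xᵢ − 50.05| > 3.5·15.10/0.6745 = 78.35.
So outliers lie outside [-28.30, 128.40].
129.7: M = 3.56 → outlier.
143.9: M = 4.19 → outlier.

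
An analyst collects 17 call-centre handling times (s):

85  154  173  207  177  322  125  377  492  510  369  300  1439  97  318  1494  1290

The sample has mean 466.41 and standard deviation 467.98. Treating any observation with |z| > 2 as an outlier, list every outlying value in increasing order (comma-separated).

Cutoffs at x̄ ± 2s: 466.41 ± 2·467.98 = [-469.55, 1402.37].
1439: z = 2.08, |z| > 2 → outlier.
1494: z = 2.20, |z| > 2 → outlier.
Every other value lies within [-469.55, 1402.37].

1439, 1494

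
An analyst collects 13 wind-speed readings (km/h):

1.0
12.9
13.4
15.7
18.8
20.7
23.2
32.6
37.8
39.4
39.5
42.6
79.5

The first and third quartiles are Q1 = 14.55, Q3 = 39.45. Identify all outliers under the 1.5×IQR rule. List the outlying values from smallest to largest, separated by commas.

IQR = Q3 − Q1 = 39.45 − 14.55 = 24.90.
Lower fence = Q1 − 1.5·IQR = 14.55 − 37.35 = -22.80.
Upper fence = Q3 + 1.5·IQR = 39.45 + 37.35 = 76.80.
79.5 > 76.80 → outlier.
All remaining values lie within [-22.80, 76.80].

79.5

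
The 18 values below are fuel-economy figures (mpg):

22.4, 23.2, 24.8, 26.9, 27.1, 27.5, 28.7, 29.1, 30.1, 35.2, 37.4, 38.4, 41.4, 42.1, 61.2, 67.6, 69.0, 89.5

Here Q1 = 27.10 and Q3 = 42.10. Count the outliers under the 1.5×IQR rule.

3

IQR = 15.00; fences at 27.10 − 22.50 = 4.60 and 42.10 + 22.50 = 64.60.
Outside the cutoffs: 67.6, 69.0, 89.5.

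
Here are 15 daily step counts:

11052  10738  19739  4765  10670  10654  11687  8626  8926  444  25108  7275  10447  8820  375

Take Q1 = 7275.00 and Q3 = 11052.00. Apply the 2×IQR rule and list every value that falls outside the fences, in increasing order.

IQR = Q3 − Q1 = 11052.00 − 7275.00 = 3777.00.
Lower fence = Q1 − 2·IQR = 7275.00 − 7554.00 = -279.00.
Upper fence = Q3 + 2·IQR = 11052.00 + 7554.00 = 18606.00.
19739 > 18606.00 → outlier.
25108 > 18606.00 → outlier.
All remaining values lie within [-279.00, 18606.00].

19739, 25108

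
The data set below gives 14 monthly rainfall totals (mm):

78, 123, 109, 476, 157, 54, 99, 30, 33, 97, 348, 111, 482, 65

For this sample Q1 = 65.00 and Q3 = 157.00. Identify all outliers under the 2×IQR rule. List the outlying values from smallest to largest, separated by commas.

348, 476, 482

IQR = Q3 − Q1 = 157.00 − 65.00 = 92.00.
Lower fence = Q1 − 2·IQR = 65.00 − 184.00 = -119.00.
Upper fence = Q3 + 2·IQR = 157.00 + 184.00 = 341.00.
348 > 341.00 → outlier.
476 > 341.00 → outlier.
482 > 341.00 → outlier.
All remaining values lie within [-119.00, 341.00].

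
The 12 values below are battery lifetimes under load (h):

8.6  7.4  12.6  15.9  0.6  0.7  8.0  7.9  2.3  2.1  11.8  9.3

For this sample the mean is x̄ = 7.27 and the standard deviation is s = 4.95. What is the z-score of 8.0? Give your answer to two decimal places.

0.15

z = (8.0 − 7.27) / 4.95 = 0.15.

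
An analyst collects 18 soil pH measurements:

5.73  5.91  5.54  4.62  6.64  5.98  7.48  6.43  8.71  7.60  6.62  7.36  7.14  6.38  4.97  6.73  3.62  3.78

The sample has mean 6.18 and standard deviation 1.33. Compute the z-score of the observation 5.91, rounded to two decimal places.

-0.20

z = (5.91 − 6.18) / 1.33 = -0.20.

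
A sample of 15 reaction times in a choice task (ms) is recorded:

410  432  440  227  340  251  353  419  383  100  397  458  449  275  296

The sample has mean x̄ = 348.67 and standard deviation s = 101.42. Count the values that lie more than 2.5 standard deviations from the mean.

Cutoffs: x̄ ± 2.5s = [95.12, 602.22].
Every value lies within the cutoffs.

0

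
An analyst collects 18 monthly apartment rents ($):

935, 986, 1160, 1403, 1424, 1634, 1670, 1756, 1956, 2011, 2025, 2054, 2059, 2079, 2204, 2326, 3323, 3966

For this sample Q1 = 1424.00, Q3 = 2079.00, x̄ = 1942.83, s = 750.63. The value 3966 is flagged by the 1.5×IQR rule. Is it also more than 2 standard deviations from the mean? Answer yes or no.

yes

z = (3966 − 1942.83) / 750.63 = 2.70.
|z| = 2.70 > 2.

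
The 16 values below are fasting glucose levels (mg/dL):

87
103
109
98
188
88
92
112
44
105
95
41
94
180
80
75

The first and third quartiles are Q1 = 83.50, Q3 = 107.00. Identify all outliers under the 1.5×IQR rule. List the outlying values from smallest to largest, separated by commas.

41, 44, 180, 188

IQR = Q3 − Q1 = 107.00 − 83.50 = 23.50.
Lower fence = Q1 − 1.5·IQR = 83.50 − 35.25 = 48.25.
Upper fence = Q3 + 1.5·IQR = 107.00 + 35.25 = 142.25.
41 < 48.25 → outlier.
44 < 48.25 → outlier.
180 > 142.25 → outlier.
188 > 142.25 → outlier.
All remaining values lie within [48.25, 142.25].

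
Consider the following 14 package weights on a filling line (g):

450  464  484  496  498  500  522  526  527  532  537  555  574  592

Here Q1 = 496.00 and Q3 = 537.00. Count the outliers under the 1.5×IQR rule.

IQR = 41.00; fences at 496.00 − 61.50 = 434.50 and 537.00 + 61.50 = 598.50.
Every value lies within the cutoffs.

0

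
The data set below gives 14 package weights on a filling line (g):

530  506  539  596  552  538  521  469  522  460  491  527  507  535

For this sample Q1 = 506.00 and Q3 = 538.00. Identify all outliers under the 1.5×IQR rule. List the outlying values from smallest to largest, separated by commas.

IQR = Q3 − Q1 = 538.00 − 506.00 = 32.00.
Lower fence = Q1 − 1.5·IQR = 506.00 − 48.00 = 458.00.
Upper fence = Q3 + 1.5·IQR = 538.00 + 48.00 = 586.00.
596 > 586.00 → outlier.
All remaining values lie within [458.00, 586.00].

596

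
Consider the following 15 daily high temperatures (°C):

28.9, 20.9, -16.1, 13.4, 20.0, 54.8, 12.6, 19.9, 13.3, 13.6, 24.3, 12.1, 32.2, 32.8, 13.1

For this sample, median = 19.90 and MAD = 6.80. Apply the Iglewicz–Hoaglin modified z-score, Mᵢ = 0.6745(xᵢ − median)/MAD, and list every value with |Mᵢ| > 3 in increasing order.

|Mᵢ| > 3 ⇔ |xᵢ − 19.90| > 3·6.80/0.6745 = 30.24.
So outliers lie outside [-10.34, 50.14].
-16.1: M = -3.57 → outlier.
54.8: M = 3.46 → outlier.

-16.1, 54.8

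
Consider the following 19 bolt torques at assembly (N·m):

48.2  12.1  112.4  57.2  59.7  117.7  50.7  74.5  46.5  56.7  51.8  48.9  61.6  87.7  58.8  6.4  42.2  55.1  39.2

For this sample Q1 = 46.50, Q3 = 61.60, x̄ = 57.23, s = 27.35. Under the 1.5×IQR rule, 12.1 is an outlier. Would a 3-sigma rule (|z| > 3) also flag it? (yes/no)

z = (12.1 − 57.23) / 27.35 = -1.65.
|z| = 1.65 ≤ 3.

no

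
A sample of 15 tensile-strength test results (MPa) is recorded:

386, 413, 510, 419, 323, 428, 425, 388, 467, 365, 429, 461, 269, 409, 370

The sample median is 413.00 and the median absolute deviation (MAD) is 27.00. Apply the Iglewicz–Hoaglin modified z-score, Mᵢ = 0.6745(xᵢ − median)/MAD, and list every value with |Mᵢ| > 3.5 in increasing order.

|Mᵢ| > 3.5 ⇔ |xᵢ − 413.00| > 3.5·27.00/0.6745 = 140.10.
So outliers lie outside [272.90, 553.10].
269: M = -3.60 → outlier.

269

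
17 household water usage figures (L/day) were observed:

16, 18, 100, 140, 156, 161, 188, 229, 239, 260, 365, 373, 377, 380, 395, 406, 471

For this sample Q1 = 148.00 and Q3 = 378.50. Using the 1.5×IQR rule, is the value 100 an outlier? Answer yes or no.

no

IQR = Q3 − Q1 = 378.50 − 148.00 = 230.50.
Lower fence = Q1 − 1.5·IQR = 148.00 − 345.75 = -197.75.
Upper fence = Q3 + 1.5·IQR = 378.50 + 345.75 = 724.25.
100 lies within [-197.75, 724.25].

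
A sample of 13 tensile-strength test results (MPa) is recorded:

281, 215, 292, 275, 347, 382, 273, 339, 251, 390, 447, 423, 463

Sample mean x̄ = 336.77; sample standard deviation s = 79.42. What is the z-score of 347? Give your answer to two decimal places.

z = (347 − 336.77) / 79.42 = 0.13.

0.13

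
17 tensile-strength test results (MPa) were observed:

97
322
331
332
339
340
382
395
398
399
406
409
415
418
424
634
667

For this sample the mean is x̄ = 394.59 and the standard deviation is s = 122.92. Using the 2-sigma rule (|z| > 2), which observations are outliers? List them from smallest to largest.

97, 667

Cutoffs at x̄ ± 2s: 394.59 ± 2·122.92 = [148.75, 640.43].
97: z = -2.42, |z| > 2 → outlier.
667: z = 2.22, |z| > 2 → outlier.
Every other value lies within [148.75, 640.43].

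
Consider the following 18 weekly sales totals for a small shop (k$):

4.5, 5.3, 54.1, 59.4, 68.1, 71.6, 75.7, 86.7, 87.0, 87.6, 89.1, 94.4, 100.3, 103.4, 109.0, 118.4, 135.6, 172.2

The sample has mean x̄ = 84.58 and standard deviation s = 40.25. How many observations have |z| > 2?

1

Cutoffs: x̄ ± 2s = [4.08, 165.08].
Outside the cutoffs: 172.2.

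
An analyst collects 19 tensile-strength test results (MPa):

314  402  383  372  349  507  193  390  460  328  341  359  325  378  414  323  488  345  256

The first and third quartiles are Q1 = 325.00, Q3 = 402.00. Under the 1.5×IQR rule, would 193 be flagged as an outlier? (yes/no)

yes

IQR = Q3 − Q1 = 402.00 − 325.00 = 77.00.
Lower fence = Q1 − 1.5·IQR = 325.00 − 115.50 = 209.50.
Upper fence = Q3 + 1.5·IQR = 402.00 + 115.50 = 517.50.
193 lies below the lower fence.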